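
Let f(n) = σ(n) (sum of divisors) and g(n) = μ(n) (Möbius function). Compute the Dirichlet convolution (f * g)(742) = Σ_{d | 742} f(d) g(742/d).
(σ * μ)(742) = 742

Divisors of 742: [1, 2, 7, 14, 53, 106, 371, 742]. For each d | 742:
  d = 1: σ(1) · μ(742/1) = 1 · -1 = -1
  d = 2: σ(2) · μ(742/2) = 3 · 1 = 3
  d = 7: σ(7) · μ(742/7) = 8 · 1 = 8
  d = 14: σ(14) · μ(742/14) = 24 · -1 = -24
  d = 53: σ(53) · μ(742/53) = 54 · 1 = 54
  d = 106: σ(106) · μ(742/106) = 162 · -1 = -162
  d = 371: σ(371) · μ(742/371) = 432 · -1 = -432
  d = 742: σ(742) · μ(742/742) = 1296 · 1 = 1296
Summing: (σ * μ)(742) = -1 + 3 + 8 + -24 + 54 + -162 + -432 + 1296 = 742.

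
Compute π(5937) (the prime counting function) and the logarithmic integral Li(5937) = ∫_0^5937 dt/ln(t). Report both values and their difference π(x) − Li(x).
π(5937) = 779;  Li(5937) ≈ 793.17;  π(x) − Li(x) ≈ -14.17.

Direct count of primes ≤ 5937 gives π(5937) = 779. Numerical evaluation of the logarithmic integral gives Li(5937) ≈ 793.17. The difference π(x) − Li(x) ≈ -14.17 is typically negative for small/moderate x (Li(x) overestimates), though Littlewood's theorem shows this sign changes infinitely often.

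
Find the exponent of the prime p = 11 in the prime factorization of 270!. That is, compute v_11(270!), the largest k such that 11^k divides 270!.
v_11(270!) = 26

Legendre's formula: v_p(n!) = Σ_{k ≥ 1} ⌊n / p^k⌋. For p = 11, n = 270, the terms are:
  ⌊270/11^1⌋ = ⌊270/11⌋ = 24
  ⌊270/11^2⌋ = ⌊270/121⌋ = 2
(the next term ⌊270/11^3⌋ = 0, terminating the sum). Summing: v_11(270!) = 24 + 2 = 26.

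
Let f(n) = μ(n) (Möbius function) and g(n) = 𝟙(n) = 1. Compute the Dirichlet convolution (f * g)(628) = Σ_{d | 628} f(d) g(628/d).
(μ * 𝟙)(628) = 0

Divisors of 628: [1, 2, 4, 157, 314, 628]. For each d | 628:
  d = 1: μ(1) · 𝟙(628/1) = 1 · 1 = 1
  d = 2: μ(2) · 𝟙(628/2) = -1 · 1 = -1
  d = 4: μ(4) · 𝟙(628/4) = 0 · 1 = 0
  d = 157: μ(157) · 𝟙(628/157) = -1 · 1 = -1
  d = 314: μ(314) · 𝟙(628/314) = 1 · 1 = 1
  d = 628: μ(628) · 𝟙(628/628) = 0 · 1 = 0
Summing: (μ * 𝟙)(628) = 1 + -1 + 0 + -1 + 1 + 0 = 0.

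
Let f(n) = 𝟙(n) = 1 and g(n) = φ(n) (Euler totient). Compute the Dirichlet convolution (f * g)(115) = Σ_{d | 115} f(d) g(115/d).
(𝟙 * φ)(115) = 115

Divisors of 115: [1, 5, 23, 115]. For each d | 115:
  d = 1: 𝟙(1) · φ(115/1) = 1 · 88 = 88
  d = 5: 𝟙(5) · φ(115/5) = 1 · 22 = 22
  d = 23: 𝟙(23) · φ(115/23) = 1 · 4 = 4
  d = 115: 𝟙(115) · φ(115/115) = 1 · 1 = 1
Summing: (𝟙 * φ)(115) = 88 + 22 + 4 + 1 = 115.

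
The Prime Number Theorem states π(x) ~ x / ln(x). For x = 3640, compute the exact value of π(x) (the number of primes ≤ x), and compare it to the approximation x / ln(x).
π(3640) = 509;  x/ln(x) ≈ 443.92;  relative error ≈ 12.79%.

Directly count primes up to 3640: π(3640) = 509. The PNT approximation gives 3640/ln(3640) ≈ 3640/8.19974 ≈ 443.92. Relative error (π(x) − x/ln(x)) / π(x) ≈ 12.79%; the approximation is known to undercount slightly (Li(x) is a better estimate).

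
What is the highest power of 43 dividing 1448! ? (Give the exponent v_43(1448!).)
v_43(1448!) = 33

Legendre's formula: v_p(n!) = Σ_{k ≥ 1} ⌊n / p^k⌋. For p = 43, n = 1448, the terms are:
  ⌊1448/43^1⌋ = ⌊1448/43⌋ = 33
(the next term ⌊1448/43^2⌋ = 0, terminating the sum). Summing: v_43(1448!) = 33 = 33.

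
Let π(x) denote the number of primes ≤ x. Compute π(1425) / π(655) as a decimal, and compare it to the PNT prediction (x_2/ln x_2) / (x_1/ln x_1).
π(1425)/π(655) = 224/119 ≈ 1.8824;  PNT prediction ≈ 1.9427.

π(655) = 119 and π(1425) = 224, so π(1425)/π(655) ≈ 1.8824. The PNT-predicted ratio is (1425/ln(1425)) / (655/ln(655)) ≈ 1.9427. The two agree to within a few percent, as expected.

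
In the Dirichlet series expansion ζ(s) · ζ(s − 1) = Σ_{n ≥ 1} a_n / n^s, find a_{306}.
σ(306) = 702

In the product (Σ m^0/m^s)(Σ k / k^s) = Σ (Σ_{d | n} d) / n^s, the coefficient of 1/n^s is σ(n) = Σ_{d | n} d. For n = 306, divisors are [1, 2, 3, 6, 9, 17, 18, 34, 51, 102, 153, 306]; summing: σ(306) = 702.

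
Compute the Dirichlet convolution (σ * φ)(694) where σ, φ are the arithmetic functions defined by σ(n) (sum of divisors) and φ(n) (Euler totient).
(σ * φ)(694) = 2776

Divisors of 694: [1, 2, 347, 694]. For each d | 694:
  d = 1: σ(1) · φ(694/1) = 1 · 346 = 346
  d = 2: σ(2) · φ(694/2) = 3 · 346 = 1038
  d = 347: σ(347) · φ(694/347) = 348 · 1 = 348
  d = 694: σ(694) · φ(694/694) = 1044 · 1 = 1044
Summing: (σ * φ)(694) = 346 + 1038 + 348 + 1044 = 2776.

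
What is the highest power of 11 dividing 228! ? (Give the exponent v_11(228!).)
v_11(228!) = 21

Legendre's formula: v_p(n!) = Σ_{k ≥ 1} ⌊n / p^k⌋. For p = 11, n = 228, the terms are:
  ⌊228/11^1⌋ = ⌊228/11⌋ = 20
  ⌊228/11^2⌋ = ⌊228/121⌋ = 1
(the next term ⌊228/11^3⌋ = 0, terminating the sum). Summing: v_11(228!) = 20 + 1 = 21.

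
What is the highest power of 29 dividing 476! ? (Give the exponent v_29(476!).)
v_29(476!) = 16

Legendre's formula: v_p(n!) = Σ_{k ≥ 1} ⌊n / p^k⌋. For p = 29, n = 476, the terms are:
  ⌊476/29^1⌋ = ⌊476/29⌋ = 16
(the next term ⌊476/29^2⌋ = 0, terminating the sum). Summing: v_29(476!) = 16 = 16.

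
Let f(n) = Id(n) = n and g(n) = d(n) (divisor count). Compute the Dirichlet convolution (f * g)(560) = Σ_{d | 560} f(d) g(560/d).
(Id * d)(560) = 3591

Divisors of 560: [1, 2, 4, 5, 7, 8, 10, 14, 16, 20, 28, 35, 40, 56, 70, 80, 112, 140, 280, 560]. For each d | 560:
  d = 1: Id(1) · d(560/1) = 1 · 20 = 20
  d = 2: Id(2) · d(560/2) = 2 · 16 = 32
  d = 4: Id(4) · d(560/4) = 4 · 12 = 48
  d = 5: Id(5) · d(560/5) = 5 · 10 = 50
  d = 7: Id(7) · d(560/7) = 7 · 10 = 70
  d = 8: Id(8) · d(560/8) = 8 · 8 = 64
  d = 10: Id(10) · d(560/10) = 10 · 8 = 80
  d = 14: Id(14) · d(560/14) = 14 · 8 = 112
  d = 16: Id(16) · d(560/16) = 16 · 4 = 64
  d = 20: Id(20) · d(560/20) = 20 · 6 = 120
  d = 28: Id(28) · d(560/28) = 28 · 6 = 168
  d = 35: Id(35) · d(560/35) = 35 · 5 = 175
  d = 40: Id(40) · d(560/40) = 40 · 4 = 160
  d = 56: Id(56) · d(560/56) = 56 · 4 = 224
  d = 70: Id(70) · d(560/70) = 70 · 4 = 280
  d = 80: Id(80) · d(560/80) = 80 · 2 = 160
  d = 112: Id(112) · d(560/112) = 112 · 2 = 224
  d = 140: Id(140) · d(560/140) = 140 · 3 = 420
  d = 280: Id(280) · d(560/280) = 280 · 2 = 560
  d = 560: Id(560) · d(560/560) = 560 · 1 = 560
Summing: (Id * d)(560) = 20 + 32 + 48 + 50 + 70 + 64 + 80 + 112 + 64 + 120 + 168 + 175 + 160 + 224 + 280 + 160 + 224 + 420 + 560 + 560 = 3591.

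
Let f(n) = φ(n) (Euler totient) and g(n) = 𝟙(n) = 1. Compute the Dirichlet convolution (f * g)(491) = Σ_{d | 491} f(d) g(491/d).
(φ * 𝟙)(491) = 491

Divisors of 491: [1, 491]. For each d | 491:
  d = 1: φ(1) · 𝟙(491/1) = 1 · 1 = 1
  d = 491: φ(491) · 𝟙(491/491) = 490 · 1 = 490
Summing: (φ * 𝟙)(491) = 1 + 490 = 491.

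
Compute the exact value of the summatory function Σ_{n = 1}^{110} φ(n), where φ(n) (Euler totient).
Σ_{n ≤ 110} φ(n) = 3716

Compute φ(n) for each 1 ≤ n ≤ 110: φ(1) = 1, φ(2) = 1, φ(3) = 2, φ(4) = 2, φ(5) = 4, φ(6) = 2, φ(7) = 6, φ(8) = 4, φ(9) = 6, φ(10) = 4, φ(11) = 10, φ(12) = 4, φ(13) = 12, φ(14) = 6, φ(15) = 8, φ(16) = 8, φ(17) = 16, φ(18) = 6, φ(19) = 18, φ(20) = 8, φ(21) = 12, φ(22) = 10, φ(23) = 22, φ(24) = 8, φ(25) = 20, φ(26) = 12, φ(27) = 18, φ(28) = 12, φ(29) = 28, φ(30) = 8, φ(31) = 30, φ(32) = 16, φ(33) = 20, φ(34) = 16, φ(35) = 24, φ(36) = 12, φ(37) = 36, φ(38) = 18, φ(39) = 24, φ(40) = 16, φ(41) = 40, φ(42) = 12, φ(43) = 42, φ(44) = 20, φ(45) = 24, φ(46) = 22, φ(47) = 46, φ(48) = 16, φ(49) = 42, φ(50) = 20, φ(51) = 32, φ(52) = 24, φ(53) = 52, φ(54) = 18, φ(55) = 40, φ(56) = 24, φ(57) = 36, φ(58) = 28, φ(59) = 58, φ(60) = 16, φ(61) = 60, φ(62) = 30, φ(63) = 36, φ(64) = 32, φ(65) = 48, φ(66) = 20, φ(67) = 66, φ(68) = 32, φ(69) = 44, φ(70) = 24, φ(71) = 70, φ(72) = 24, φ(73) = 72, φ(74) = 36, φ(75) = 40, φ(76) = 36, φ(77) = 60, φ(78) = 24, φ(79) = 78, φ(80) = 32, φ(81) = 54, φ(82) = 40, φ(83) = 82, φ(84) = 24, φ(85) = 64, φ(86) = 42, φ(87) = 56, φ(88) = 40, φ(89) = 88, φ(90) = 24, φ(91) = 72, φ(92) = 44, φ(93) = 60, φ(94) = 46, φ(95) = 72, φ(96) = 32, φ(97) = 96, φ(98) = 42, φ(99) = 60, φ(100) = 40, φ(101) = 100, φ(102) = 32, φ(103) = 102, φ(104) = 48, φ(105) = 48, φ(106) = 52, φ(107) = 106, φ(108) = 36, φ(109) = 108, φ(110) = 40. Summing all 110 values: 3716. (Average order: Σ_{n ≤ x} φ(n) ~ (3/π²) x². For x = 110, (3/π²)·110² ≈ 3677.96.)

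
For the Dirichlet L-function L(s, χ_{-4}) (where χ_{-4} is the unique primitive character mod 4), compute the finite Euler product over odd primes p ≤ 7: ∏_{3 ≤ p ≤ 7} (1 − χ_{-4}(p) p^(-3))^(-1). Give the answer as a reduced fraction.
∏ = 165375/170624

The odd primes p ≤ 7 are [3, 5, 7]. For each, χ(p) = 1 if p ≡ 1 mod 4, χ(p) = −1 if p ≡ 3 mod 4. Taking (1 − χ(p)/p^3)^(-1) = p^3/(p^3 − χ(p)): (1 − (-1)/3^3)^(-1) · (1 − (1)/5^3)^(-1) · (1 − (-1)/7^3)^(-1) = 165375/170624.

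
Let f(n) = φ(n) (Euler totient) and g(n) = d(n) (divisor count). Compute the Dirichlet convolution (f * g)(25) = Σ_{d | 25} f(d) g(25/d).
(φ * d)(25) = 31

Divisors of 25: [1, 5, 25]. For each d | 25:
  d = 1: φ(1) · d(25/1) = 1 · 3 = 3
  d = 5: φ(5) · d(25/5) = 4 · 2 = 8
  d = 25: φ(25) · d(25/25) = 20 · 1 = 20
Summing: (φ * d)(25) = 3 + 8 + 20 = 31.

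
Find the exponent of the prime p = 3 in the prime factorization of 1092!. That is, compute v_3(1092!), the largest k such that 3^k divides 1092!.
v_3(1092!) = 543

Legendre's formula: v_p(n!) = Σ_{k ≥ 1} ⌊n / p^k⌋. For p = 3, n = 1092, the terms are:
  ⌊1092/3^1⌋ = ⌊1092/3⌋ = 364
  ⌊1092/3^2⌋ = ⌊1092/9⌋ = 121
  ⌊1092/3^3⌋ = ⌊1092/27⌋ = 40
  ⌊1092/3^4⌋ = ⌊1092/81⌋ = 13
  ⌊1092/3^5⌋ = ⌊1092/243⌋ = 4
  ⌊1092/3^6⌋ = ⌊1092/729⌋ = 1
(the next term ⌊1092/3^7⌋ = 0, terminating the sum). Summing: v_3(1092!) = 364 + 121 + 40 + 13 + 4 + 1 = 543.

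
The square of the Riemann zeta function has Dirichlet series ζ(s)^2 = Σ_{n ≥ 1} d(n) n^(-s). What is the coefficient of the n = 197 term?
d(197) = 2

ζ(s)^2 = (Σ 1/m^s)(Σ 1/k^s). The coefficient of 1/n^s in the product is the number of ordered pairs (m, k) with mk = n, which equals d(n). For n = 197, divisors are [1, 197], so d(197) = 2.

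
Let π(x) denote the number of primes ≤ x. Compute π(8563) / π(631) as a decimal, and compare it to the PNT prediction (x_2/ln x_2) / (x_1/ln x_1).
π(8563)/π(631) = 1067/115 ≈ 9.2783;  PNT prediction ≈ 9.6622.

π(631) = 115 and π(8563) = 1067, so π(8563)/π(631) ≈ 9.2783. The PNT-predicted ratio is (8563/ln(8563)) / (631/ln(631)) ≈ 9.6622. The two agree to within a few percent, as expected.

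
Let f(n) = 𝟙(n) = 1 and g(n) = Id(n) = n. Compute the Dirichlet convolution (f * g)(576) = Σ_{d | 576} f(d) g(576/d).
(𝟙 * Id)(576) = 1651

Divisors of 576: [1, 2, 3, 4, 6, 8, 9, 12, 16, 18, 24, 32, 36, 48, 64, 72, 96, 144, 192, 288, 576]. For each d | 576:
  d = 1: 𝟙(1) · Id(576/1) = 1 · 576 = 576
  d = 2: 𝟙(2) · Id(576/2) = 1 · 288 = 288
  d = 3: 𝟙(3) · Id(576/3) = 1 · 192 = 192
  d = 4: 𝟙(4) · Id(576/4) = 1 · 144 = 144
  d = 6: 𝟙(6) · Id(576/6) = 1 · 96 = 96
  d = 8: 𝟙(8) · Id(576/8) = 1 · 72 = 72
  d = 9: 𝟙(9) · Id(576/9) = 1 · 64 = 64
  d = 12: 𝟙(12) · Id(576/12) = 1 · 48 = 48
  d = 16: 𝟙(16) · Id(576/16) = 1 · 36 = 36
  d = 18: 𝟙(18) · Id(576/18) = 1 · 32 = 32
  d = 24: 𝟙(24) · Id(576/24) = 1 · 24 = 24
  d = 32: 𝟙(32) · Id(576/32) = 1 · 18 = 18
  d = 36: 𝟙(36) · Id(576/36) = 1 · 16 = 16
  d = 48: 𝟙(48) · Id(576/48) = 1 · 12 = 12
  d = 64: 𝟙(64) · Id(576/64) = 1 · 9 = 9
  d = 72: 𝟙(72) · Id(576/72) = 1 · 8 = 8
  d = 96: 𝟙(96) · Id(576/96) = 1 · 6 = 6
  d = 144: 𝟙(144) · Id(576/144) = 1 · 4 = 4
  d = 192: 𝟙(192) · Id(576/192) = 1 · 3 = 3
  d = 288: 𝟙(288) · Id(576/288) = 1 · 2 = 2
  d = 576: 𝟙(576) · Id(576/576) = 1 · 1 = 1
Summing: (𝟙 * Id)(576) = 576 + 288 + 192 + 144 + 96 + 72 + 64 + 48 + 36 + 32 + 24 + 18 + 16 + 12 + 9 + 8 + 6 + 4 + 3 + 2 + 1 = 1651.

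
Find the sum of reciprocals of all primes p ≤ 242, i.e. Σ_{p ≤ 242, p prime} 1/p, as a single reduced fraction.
Σ 1/p = 506873196134241441348690763593294873492730445394823722837469097176314709804649267964680634478659521/256041159035492609053110100510385311995538591998443060216114576417920917800321526504084465112487730

π(242) = 53, so the primes ≤ 242 are [2, 3, 5, 7, 11, 13, 17, 19, 23, 29, 31, 37, 41, 43, 47, 53, 59, 61, 67, 71, 73, 79, 83, 89, 97, 101, 103, 107, 109, 113, 127, 131, 137, 139, 149, 151, 157, 163, 167, 173, 179, 181, 191, 193, 197, 199, 211, 223, 227, 229, 233, 239, 241]. Summing 1/p over these primes: 506873196134241441348690763593294873492730445394823722837469097176314709804649267964680634478659521/256041159035492609053110100510385311995538591998443060216114576417920917800321526504084465112487730 ≈ 1.9797. Mertens estimate ln ln(242) + 0.2615 ≈ 1.9642.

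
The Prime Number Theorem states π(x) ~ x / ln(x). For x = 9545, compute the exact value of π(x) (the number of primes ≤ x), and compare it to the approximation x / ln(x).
π(9545) = 1181;  x/ln(x) ≈ 1041.60;  relative error ≈ 11.80%.

Directly count primes up to 9545: π(9545) = 1181. The PNT approximation gives 9545/ln(9545) ≈ 9545/9.16377 ≈ 1041.60. Relative error (π(x) − x/ln(x)) / π(x) ≈ 11.80%; the approximation is known to undercount slightly (Li(x) is a better estimate).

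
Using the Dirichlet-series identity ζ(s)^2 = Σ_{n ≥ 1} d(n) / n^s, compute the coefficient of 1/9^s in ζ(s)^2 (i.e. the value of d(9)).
d(9) = 3

ζ(s)^2 = (Σ 1/m^s)(Σ 1/k^s). The coefficient of 1/n^s in the product is the number of ordered pairs (m, k) with mk = n, which equals d(n). For n = 9, divisors are [1, 3, 9], so d(9) = 3.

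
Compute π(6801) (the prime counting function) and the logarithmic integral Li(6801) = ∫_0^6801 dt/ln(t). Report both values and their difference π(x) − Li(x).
π(6801) = 875;  Li(6801) ≈ 891.82;  π(x) − Li(x) ≈ -16.82.

Direct count of primes ≤ 6801 gives π(6801) = 875. Numerical evaluation of the logarithmic integral gives Li(6801) ≈ 891.82. The difference π(x) − Li(x) ≈ -16.82 is typically negative for small/moderate x (Li(x) overestimates), though Littlewood's theorem shows this sign changes infinitely often.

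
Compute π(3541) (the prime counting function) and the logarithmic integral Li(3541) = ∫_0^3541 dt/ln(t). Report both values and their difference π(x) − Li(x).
π(3541) = 496;  Li(3541) ≈ 509.62;  π(x) − Li(x) ≈ -13.62.

Direct count of primes ≤ 3541 gives π(3541) = 496. Numerical evaluation of the logarithmic integral gives Li(3541) ≈ 509.62. The difference π(x) − Li(x) ≈ -13.62 is typically negative for small/moderate x (Li(x) overestimates), though Littlewood's theorem shows this sign changes infinitely often.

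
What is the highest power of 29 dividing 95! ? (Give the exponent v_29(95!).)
v_29(95!) = 3

Legendre's formula: v_p(n!) = Σ_{k ≥ 1} ⌊n / p^k⌋. For p = 29, n = 95, the terms are:
  ⌊95/29^1⌋ = ⌊95/29⌋ = 3
(the next term ⌊95/29^2⌋ = 0, terminating the sum). Summing: v_29(95!) = 3 = 3.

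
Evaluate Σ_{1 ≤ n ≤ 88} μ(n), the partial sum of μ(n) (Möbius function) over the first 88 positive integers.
Σ_{n ≤ 88} μ(n) = -1

Compute μ(n) for each 1 ≤ n ≤ 88: μ(1) = 1, μ(2) = -1, μ(3) = -1, μ(4) = 0, μ(5) = -1, μ(6) = 1, μ(7) = -1, μ(8) = 0, μ(9) = 0, μ(10) = 1, μ(11) = -1, μ(12) = 0, μ(13) = -1, μ(14) = 1, μ(15) = 1, μ(16) = 0, μ(17) = -1, μ(18) = 0, μ(19) = -1, μ(20) = 0, μ(21) = 1, μ(22) = 1, μ(23) = -1, μ(24) = 0, μ(25) = 0, μ(26) = 1, μ(27) = 0, μ(28) = 0, μ(29) = -1, μ(30) = -1, μ(31) = -1, μ(32) = 0, μ(33) = 1, μ(34) = 1, μ(35) = 1, μ(36) = 0, μ(37) = -1, μ(38) = 1, μ(39) = 1, μ(40) = 0, μ(41) = -1, μ(42) = -1, μ(43) = -1, μ(44) = 0, μ(45) = 0, μ(46) = 1, μ(47) = -1, μ(48) = 0, μ(49) = 0, μ(50) = 0, μ(51) = 1, μ(52) = 0, μ(53) = -1, μ(54) = 0, μ(55) = 1, μ(56) = 0, μ(57) = 1, μ(58) = 1, μ(59) = -1, μ(60) = 0, μ(61) = -1, μ(62) = 1, μ(63) = 0, μ(64) = 0, μ(65) = 1, μ(66) = -1, μ(67) = -1, μ(68) = 0, μ(69) = 1, μ(70) = -1, μ(71) = -1, μ(72) = 0, μ(73) = -1, μ(74) = 1, μ(75) = 0, μ(76) = 0, μ(77) = 1, μ(78) = -1, μ(79) = -1, μ(80) = 0, μ(81) = 0, μ(82) = 1, μ(83) = -1, μ(84) = 0, μ(85) = 1, μ(86) = 1, μ(87) = 1, μ(88) = 0. Summing all 88 values: -1. (Mertens function M(x) = Σ_{n ≤ x} μ(n); on average M(x) should be small (PNT ⟺ M(x) = o(x)).)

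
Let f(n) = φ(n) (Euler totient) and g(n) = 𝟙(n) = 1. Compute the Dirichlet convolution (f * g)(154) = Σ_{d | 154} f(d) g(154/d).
(φ * 𝟙)(154) = 154

Divisors of 154: [1, 2, 7, 11, 14, 22, 77, 154]. For each d | 154:
  d = 1: φ(1) · 𝟙(154/1) = 1 · 1 = 1
  d = 2: φ(2) · 𝟙(154/2) = 1 · 1 = 1
  d = 7: φ(7) · 𝟙(154/7) = 6 · 1 = 6
  d = 11: φ(11) · 𝟙(154/11) = 10 · 1 = 10
  d = 14: φ(14) · 𝟙(154/14) = 6 · 1 = 6
  d = 22: φ(22) · 𝟙(154/22) = 10 · 1 = 10
  d = 77: φ(77) · 𝟙(154/77) = 60 · 1 = 60
  d = 154: φ(154) · 𝟙(154/154) = 60 · 1 = 60
Summing: (φ * 𝟙)(154) = 1 + 1 + 6 + 10 + 6 + 10 + 60 + 60 = 154.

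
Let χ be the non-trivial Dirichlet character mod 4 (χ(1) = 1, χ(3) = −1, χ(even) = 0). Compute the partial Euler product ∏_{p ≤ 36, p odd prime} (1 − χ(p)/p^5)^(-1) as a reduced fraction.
∏ = 52015810615424538455317584769582112629834289625/52216435813704314792391924764477903837266444288

The odd primes p ≤ 36 are [3, 5, 7, 11, 13, 17, 19, 23, 29, 31]. For each, χ(p) = 1 if p ≡ 1 mod 4, χ(p) = −1 if p ≡ 3 mod 4. Taking (1 − χ(p)/p^5)^(-1) = p^5/(p^5 − χ(p)): (1 − (-1)/3^5)^(-1) · (1 − (1)/5^5)^(-1) · (1 − (-1)/7^5)^(-1) · (1 − (-1)/11^5)^(-1) · (1 − (1)/13^5)^(-1) · (1 − (1)/17^5)^(-1) · (1 − (-1)/19^5)^(-1) · (1 − (-1)/23^5)^(-1) · (1 − (1)/29^5)^(-1) · (1 − (-1)/31^5)^(-1) = 52015810615424538455317584769582112629834289625/52216435813704314792391924764477903837266444288.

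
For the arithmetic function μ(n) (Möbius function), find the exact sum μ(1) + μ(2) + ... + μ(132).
Σ_{n ≤ 132} μ(n) = -3

Compute μ(n) for each 1 ≤ n ≤ 132: μ(1) = 1, μ(2) = -1, μ(3) = -1, μ(4) = 0, μ(5) = -1, μ(6) = 1, μ(7) = -1, μ(8) = 0, μ(9) = 0, μ(10) = 1, μ(11) = -1, μ(12) = 0, μ(13) = -1, μ(14) = 1, μ(15) = 1, μ(16) = 0, μ(17) = -1, μ(18) = 0, μ(19) = -1, μ(20) = 0, μ(21) = 1, μ(22) = 1, μ(23) = -1, μ(24) = 0, μ(25) = 0, μ(26) = 1, μ(27) = 0, μ(28) = 0, μ(29) = -1, μ(30) = -1, μ(31) = -1, μ(32) = 0, μ(33) = 1, μ(34) = 1, μ(35) = 1, μ(36) = 0, μ(37) = -1, μ(38) = 1, μ(39) = 1, μ(40) = 0, μ(41) = -1, μ(42) = -1, μ(43) = -1, μ(44) = 0, μ(45) = 0, μ(46) = 1, μ(47) = -1, μ(48) = 0, μ(49) = 0, μ(50) = 0, μ(51) = 1, μ(52) = 0, μ(53) = -1, μ(54) = 0, μ(55) = 1, μ(56) = 0, μ(57) = 1, μ(58) = 1, μ(59) = -1, μ(60) = 0, μ(61) = -1, μ(62) = 1, μ(63) = 0, μ(64) = 0, μ(65) = 1, μ(66) = -1, μ(67) = -1, μ(68) = 0, μ(69) = 1, μ(70) = -1, μ(71) = -1, μ(72) = 0, μ(73) = -1, μ(74) = 1, μ(75) = 0, μ(76) = 0, μ(77) = 1, μ(78) = -1, μ(79) = -1, μ(80) = 0, μ(81) = 0, μ(82) = 1, μ(83) = -1, μ(84) = 0, μ(85) = 1, μ(86) = 1, μ(87) = 1, μ(88) = 0, μ(89) = -1, μ(90) = 0, μ(91) = 1, μ(92) = 0, μ(93) = 1, μ(94) = 1, μ(95) = 1, μ(96) = 0, μ(97) = -1, μ(98) = 0, μ(99) = 0, μ(100) = 0, μ(101) = -1, μ(102) = -1, μ(103) = -1, μ(104) = 0, μ(105) = -1, μ(106) = 1, μ(107) = -1, μ(108) = 0, μ(109) = -1, μ(110) = -1, μ(111) = 1, μ(112) = 0, μ(113) = -1, μ(114) = -1, μ(115) = 1, μ(116) = 0, μ(117) = 0, μ(118) = 1, μ(119) = 1, μ(120) = 0, μ(121) = 0, μ(122) = 1, μ(123) = 1, μ(124) = 0, μ(125) = 0, μ(126) = 0, μ(127) = -1, μ(128) = 0, μ(129) = 1, μ(130) = -1, μ(131) = -1, μ(132) = 0. Summing all 132 values: -3. (Mertens function M(x) = Σ_{n ≤ x} μ(n); on average M(x) should be small (PNT ⟺ M(x) = o(x)).)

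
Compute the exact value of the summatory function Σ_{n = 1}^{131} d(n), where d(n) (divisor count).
Σ_{n ≤ 131} d(n) = 659

Compute d(n) for each 1 ≤ n ≤ 131: d(1) = 1, d(2) = 2, d(3) = 2, d(4) = 3, d(5) = 2, d(6) = 4, d(7) = 2, d(8) = 4, d(9) = 3, d(10) = 4, d(11) = 2, d(12) = 6, d(13) = 2, d(14) = 4, d(15) = 4, d(16) = 5, d(17) = 2, d(18) = 6, d(19) = 2, d(20) = 6, d(21) = 4, d(22) = 4, d(23) = 2, d(24) = 8, d(25) = 3, d(26) = 4, d(27) = 4, d(28) = 6, d(29) = 2, d(30) = 8, d(31) = 2, d(32) = 6, d(33) = 4, d(34) = 4, d(35) = 4, d(36) = 9, d(37) = 2, d(38) = 4, d(39) = 4, d(40) = 8, d(41) = 2, d(42) = 8, d(43) = 2, d(44) = 6, d(45) = 6, d(46) = 4, d(47) = 2, d(48) = 10, d(49) = 3, d(50) = 6, d(51) = 4, d(52) = 6, d(53) = 2, d(54) = 8, d(55) = 4, d(56) = 8, d(57) = 4, d(58) = 4, d(59) = 2, d(60) = 12, d(61) = 2, d(62) = 4, d(63) = 6, d(64) = 7, d(65) = 4, d(66) = 8, d(67) = 2, d(68) = 6, d(69) = 4, d(70) = 8, d(71) = 2, d(72) = 12, d(73) = 2, d(74) = 4, d(75) = 6, d(76) = 6, d(77) = 4, d(78) = 8, d(79) = 2, d(80) = 10, d(81) = 5, d(82) = 4, d(83) = 2, d(84) = 12, d(85) = 4, d(86) = 4, d(87) = 4, d(88) = 8, d(89) = 2, d(90) = 12, d(91) = 4, d(92) = 6, d(93) = 4, d(94) = 4, d(95) = 4, d(96) = 12, d(97) = 2, d(98) = 6, d(99) = 6, d(100) = 9, d(101) = 2, d(102) = 8, d(103) = 2, d(104) = 8, d(105) = 8, d(106) = 4, d(107) = 2, d(108) = 12, d(109) = 2, d(110) = 8, d(111) = 4, d(112) = 10, d(113) = 2, d(114) = 8, d(115) = 4, d(116) = 6, d(117) = 6, d(118) = 4, d(119) = 4, d(120) = 16, d(121) = 3, d(122) = 4, d(123) = 4, d(124) = 6, d(125) = 4, d(126) = 12, d(127) = 2, d(128) = 8, d(129) = 4, d(130) = 8, d(131) = 2. Summing all 131 values: 659. (Dirichlet's divisor formula: Σ_{n ≤ x} d(n) = x ln(x) + (2γ − 1) x + O(√x). For x = 131, the asymptotic estimate is ≈ 658.88.)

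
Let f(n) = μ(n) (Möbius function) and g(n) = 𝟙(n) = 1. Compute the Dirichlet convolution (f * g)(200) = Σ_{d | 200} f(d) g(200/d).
(μ * 𝟙)(200) = 0

Divisors of 200: [1, 2, 4, 5, 8, 10, 20, 25, 40, 50, 100, 200]. For each d | 200:
  d = 1: μ(1) · 𝟙(200/1) = 1 · 1 = 1
  d = 2: μ(2) · 𝟙(200/2) = -1 · 1 = -1
  d = 4: μ(4) · 𝟙(200/4) = 0 · 1 = 0
  d = 5: μ(5) · 𝟙(200/5) = -1 · 1 = -1
  d = 8: μ(8) · 𝟙(200/8) = 0 · 1 = 0
  d = 10: μ(10) · 𝟙(200/10) = 1 · 1 = 1
  d = 20: μ(20) · 𝟙(200/20) = 0 · 1 = 0
  d = 25: μ(25) · 𝟙(200/25) = 0 · 1 = 0
  d = 40: μ(40) · 𝟙(200/40) = 0 · 1 = 0
  d = 50: μ(50) · 𝟙(200/50) = 0 · 1 = 0
  d = 100: μ(100) · 𝟙(200/100) = 0 · 1 = 0
  d = 200: μ(200) · 𝟙(200/200) = 0 · 1 = 0
Summing: (μ * 𝟙)(200) = 1 + -1 + 0 + -1 + 0 + 1 + 0 + 0 + 0 + 0 + 0 + 0 = 0.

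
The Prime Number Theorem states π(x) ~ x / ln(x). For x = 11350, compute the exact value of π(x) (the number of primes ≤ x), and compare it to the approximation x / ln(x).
π(11350) = 1370;  x/ln(x) ≈ 1215.60;  relative error ≈ 11.27%.

Directly count primes up to 11350: π(11350) = 1370. The PNT approximation gives 11350/ln(11350) ≈ 11350/9.33697 ≈ 1215.60. Relative error (π(x) − x/ln(x)) / π(x) ≈ 11.27%; the approximation is known to undercount slightly (Li(x) is a better estimate).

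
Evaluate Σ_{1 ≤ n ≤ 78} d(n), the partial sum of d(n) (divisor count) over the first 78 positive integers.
Σ_{n ≤ 78} d(n) = 356

Compute d(n) for each 1 ≤ n ≤ 78: d(1) = 1, d(2) = 2, d(3) = 2, d(4) = 3, d(5) = 2, d(6) = 4, d(7) = 2, d(8) = 4, d(9) = 3, d(10) = 4, d(11) = 2, d(12) = 6, d(13) = 2, d(14) = 4, d(15) = 4, d(16) = 5, d(17) = 2, d(18) = 6, d(19) = 2, d(20) = 6, d(21) = 4, d(22) = 4, d(23) = 2, d(24) = 8, d(25) = 3, d(26) = 4, d(27) = 4, d(28) = 6, d(29) = 2, d(30) = 8, d(31) = 2, d(32) = 6, d(33) = 4, d(34) = 4, d(35) = 4, d(36) = 9, d(37) = 2, d(38) = 4, d(39) = 4, d(40) = 8, d(41) = 2, d(42) = 8, d(43) = 2, d(44) = 6, d(45) = 6, d(46) = 4, d(47) = 2, d(48) = 10, d(49) = 3, d(50) = 6, d(51) = 4, d(52) = 6, d(53) = 2, d(54) = 8, d(55) = 4, d(56) = 8, d(57) = 4, d(58) = 4, d(59) = 2, d(60) = 12, d(61) = 2, d(62) = 4, d(63) = 6, d(64) = 7, d(65) = 4, d(66) = 8, d(67) = 2, d(68) = 6, d(69) = 4, d(70) = 8, d(71) = 2, d(72) = 12, d(73) = 2, d(74) = 4, d(75) = 6, d(76) = 6, d(77) = 4, d(78) = 8. Summing all 78 values: 356. (Dirichlet's divisor formula: Σ_{n ≤ x} d(n) = x ln(x) + (2γ − 1) x + O(√x). For x = 78, the asymptotic estimate is ≈ 351.87.)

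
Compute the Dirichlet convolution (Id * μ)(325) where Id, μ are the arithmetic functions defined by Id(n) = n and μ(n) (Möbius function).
(Id * μ)(325) = 240

Divisors of 325: [1, 5, 13, 25, 65, 325]. For each d | 325:
  d = 1: Id(1) · μ(325/1) = 1 · 0 = 0
  d = 5: Id(5) · μ(325/5) = 5 · 1 = 5
  d = 13: Id(13) · μ(325/13) = 13 · 0 = 0
  d = 25: Id(25) · μ(325/25) = 25 · -1 = -25
  d = 65: Id(65) · μ(325/65) = 65 · -1 = -65
  d = 325: Id(325) · μ(325/325) = 325 · 1 = 325
Summing: (Id * μ)(325) = 0 + 5 + 0 + -25 + -65 + 325 = 240.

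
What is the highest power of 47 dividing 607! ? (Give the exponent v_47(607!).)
v_47(607!) = 12

Legendre's formula: v_p(n!) = Σ_{k ≥ 1} ⌊n / p^k⌋. For p = 47, n = 607, the terms are:
  ⌊607/47^1⌋ = ⌊607/47⌋ = 12
(the next term ⌊607/47^2⌋ = 0, terminating the sum). Summing: v_47(607!) = 12 = 12.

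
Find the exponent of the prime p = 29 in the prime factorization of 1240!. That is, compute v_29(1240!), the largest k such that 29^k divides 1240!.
v_29(1240!) = 43

Legendre's formula: v_p(n!) = Σ_{k ≥ 1} ⌊n / p^k⌋. For p = 29, n = 1240, the terms are:
  ⌊1240/29^1⌋ = ⌊1240/29⌋ = 42
  ⌊1240/29^2⌋ = ⌊1240/841⌋ = 1
(the next term ⌊1240/29^3⌋ = 0, terminating the sum). Summing: v_29(1240!) = 42 + 1 = 43.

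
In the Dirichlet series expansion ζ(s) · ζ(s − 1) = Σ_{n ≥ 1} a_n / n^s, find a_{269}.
σ(269) = 270

In the product (Σ m^0/m^s)(Σ k / k^s) = Σ (Σ_{d | n} d) / n^s, the coefficient of 1/n^s is σ(n) = Σ_{d | n} d. For n = 269, divisors are [1, 269]; summing: σ(269) = 270.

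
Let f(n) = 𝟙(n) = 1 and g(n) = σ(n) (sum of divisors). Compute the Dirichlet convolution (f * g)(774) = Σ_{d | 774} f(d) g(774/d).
(𝟙 * σ)(774) = 3240

Divisors of 774: [1, 2, 3, 6, 9, 18, 43, 86, 129, 258, 387, 774]. For each d | 774:
  d = 1: 𝟙(1) · σ(774/1) = 1 · 1716 = 1716
  d = 2: 𝟙(2) · σ(774/2) = 1 · 572 = 572
  d = 3: 𝟙(3) · σ(774/3) = 1 · 528 = 528
  d = 6: 𝟙(6) · σ(774/6) = 1 · 176 = 176
  d = 9: 𝟙(9) · σ(774/9) = 1 · 132 = 132
  d = 18: 𝟙(18) · σ(774/18) = 1 · 44 = 44
  d = 43: 𝟙(43) · σ(774/43) = 1 · 39 = 39
  d = 86: 𝟙(86) · σ(774/86) = 1 · 13 = 13
  d = 129: 𝟙(129) · σ(774/129) = 1 · 12 = 12
  d = 258: 𝟙(258) · σ(774/258) = 1 · 4 = 4
  d = 387: 𝟙(387) · σ(774/387) = 1 · 3 = 3
  d = 774: 𝟙(774) · σ(774/774) = 1 · 1 = 1
Summing: (𝟙 * σ)(774) = 1716 + 572 + 528 + 176 + 132 + 44 + 39 + 13 + 12 + 4 + 3 + 1 = 3240.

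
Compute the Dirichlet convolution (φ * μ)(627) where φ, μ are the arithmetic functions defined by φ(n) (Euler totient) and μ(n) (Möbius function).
(φ * μ)(627) = 153

Divisors of 627: [1, 3, 11, 19, 33, 57, 209, 627]. For each d | 627:
  d = 1: φ(1) · μ(627/1) = 1 · -1 = -1
  d = 3: φ(3) · μ(627/3) = 2 · 1 = 2
  d = 11: φ(11) · μ(627/11) = 10 · 1 = 10
  d = 19: φ(19) · μ(627/19) = 18 · 1 = 18
  d = 33: φ(33) · μ(627/33) = 20 · -1 = -20
  d = 57: φ(57) · μ(627/57) = 36 · -1 = -36
  d = 209: φ(209) · μ(627/209) = 180 · -1 = -180
  d = 627: φ(627) · μ(627/627) = 360 · 1 = 360
Summing: (φ * μ)(627) = -1 + 2 + 10 + 18 + -20 + -36 + -180 + 360 = 153.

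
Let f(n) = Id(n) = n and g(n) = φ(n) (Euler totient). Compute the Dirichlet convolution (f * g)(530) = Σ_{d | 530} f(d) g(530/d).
(Id * φ)(530) = 2835

Divisors of 530: [1, 2, 5, 10, 53, 106, 265, 530]. For each d | 530:
  d = 1: Id(1) · φ(530/1) = 1 · 208 = 208
  d = 2: Id(2) · φ(530/2) = 2 · 208 = 416
  d = 5: Id(5) · φ(530/5) = 5 · 52 = 260
  d = 10: Id(10) · φ(530/10) = 10 · 52 = 520
  d = 53: Id(53) · φ(530/53) = 53 · 4 = 212
  d = 106: Id(106) · φ(530/106) = 106 · 4 = 424
  d = 265: Id(265) · φ(530/265) = 265 · 1 = 265
  d = 530: Id(530) · φ(530/530) = 530 · 1 = 530
Summing: (Id * φ)(530) = 208 + 416 + 260 + 520 + 212 + 424 + 265 + 530 = 2835.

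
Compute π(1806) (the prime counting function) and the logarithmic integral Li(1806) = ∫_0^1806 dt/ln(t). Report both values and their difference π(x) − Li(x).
π(1806) = 279;  Li(1806) ≈ 289.12;  π(x) − Li(x) ≈ -10.12.

Direct count of primes ≤ 1806 gives π(1806) = 279. Numerical evaluation of the logarithmic integral gives Li(1806) ≈ 289.12. The difference π(x) − Li(x) ≈ -10.12 is typically negative for small/moderate x (Li(x) overestimates), though Littlewood's theorem shows this sign changes infinitely often.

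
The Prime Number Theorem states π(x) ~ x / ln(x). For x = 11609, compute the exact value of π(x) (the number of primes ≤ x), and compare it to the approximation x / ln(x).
π(11609) = 1396;  x/ln(x) ≈ 1240.34;  relative error ≈ 11.15%.

Directly count primes up to 11609: π(11609) = 1396. The PNT approximation gives 11609/ln(11609) ≈ 11609/9.35954 ≈ 1240.34. Relative error (π(x) − x/ln(x)) / π(x) ≈ 11.15%; the approximation is known to undercount slightly (Li(x) is a better estimate).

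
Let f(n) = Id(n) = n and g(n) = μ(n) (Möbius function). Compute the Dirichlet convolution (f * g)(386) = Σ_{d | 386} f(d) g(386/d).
(Id * μ)(386) = 192

Divisors of 386: [1, 2, 193, 386]. For each d | 386:
  d = 1: Id(1) · μ(386/1) = 1 · 1 = 1
  d = 2: Id(2) · μ(386/2) = 2 · -1 = -2
  d = 193: Id(193) · μ(386/193) = 193 · -1 = -193
  d = 386: Id(386) · μ(386/386) = 386 · 1 = 386
Summing: (Id * μ)(386) = 1 + -2 + -193 + 386 = 192.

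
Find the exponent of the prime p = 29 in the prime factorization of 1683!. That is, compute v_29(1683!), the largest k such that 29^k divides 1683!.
v_29(1683!) = 60

Legendre's formula: v_p(n!) = Σ_{k ≥ 1} ⌊n / p^k⌋. For p = 29, n = 1683, the terms are:
  ⌊1683/29^1⌋ = ⌊1683/29⌋ = 58
  ⌊1683/29^2⌋ = ⌊1683/841⌋ = 2
(the next term ⌊1683/29^3⌋ = 0, terminating the sum). Summing: v_29(1683!) = 58 + 2 = 60.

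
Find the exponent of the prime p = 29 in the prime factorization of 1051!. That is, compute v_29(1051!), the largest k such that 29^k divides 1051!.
v_29(1051!) = 37

Legendre's formula: v_p(n!) = Σ_{k ≥ 1} ⌊n / p^k⌋. For p = 29, n = 1051, the terms are:
  ⌊1051/29^1⌋ = ⌊1051/29⌋ = 36
  ⌊1051/29^2⌋ = ⌊1051/841⌋ = 1
(the next term ⌊1051/29^3⌋ = 0, terminating the sum). Summing: v_29(1051!) = 36 + 1 = 37.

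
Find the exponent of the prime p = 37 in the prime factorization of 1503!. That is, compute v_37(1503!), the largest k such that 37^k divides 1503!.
v_37(1503!) = 41

Legendre's formula: v_p(n!) = Σ_{k ≥ 1} ⌊n / p^k⌋. For p = 37, n = 1503, the terms are:
  ⌊1503/37^1⌋ = ⌊1503/37⌋ = 40
  ⌊1503/37^2⌋ = ⌊1503/1369⌋ = 1
(the next term ⌊1503/37^3⌋ = 0, terminating the sum). Summing: v_37(1503!) = 40 + 1 = 41.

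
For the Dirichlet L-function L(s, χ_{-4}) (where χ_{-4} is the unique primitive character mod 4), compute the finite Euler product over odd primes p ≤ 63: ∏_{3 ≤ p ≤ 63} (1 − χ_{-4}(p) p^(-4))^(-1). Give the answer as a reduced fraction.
∏ = 81934214988902113115031508050672702841756592198516788686922065253543/82850154482442028729801746725895742819441886414557775886809038848000

The odd primes p ≤ 63 are [3, 5, 7, 11, 13, 17, 19, 23, 29, 31, 37, 41, 43, 47, 53, 59, 61]. For each, χ(p) = 1 if p ≡ 1 mod 4, χ(p) = −1 if p ≡ 3 mod 4. Taking (1 − χ(p)/p^4)^(-1) = p^4/(p^4 − χ(p)): (1 − (-1)/3^4)^(-1) · (1 − (1)/5^4)^(-1) · (1 − (-1)/7^4)^(-1) · (1 − (-1)/11^4)^(-1) · (1 − (1)/13^4)^(-1) · (1 − (1)/17^4)^(-1) · (1 − (-1)/19^4)^(-1) · (1 − (-1)/23^4)^(-1) · (1 − (1)/29^4)^(-1) · (1 − (-1)/31^4)^(-1) · (1 − (1)/37^4)^(-1) · (1 − (1)/41^4)^(-1) · (1 − (-1)/43^4)^(-1) · (1 − (-1)/47^4)^(-1) · (1 − (1)/53^4)^(-1) · (1 − (-1)/59^4)^(-1) · (1 − (1)/61^4)^(-1) = 81934214988902113115031508050672702841756592198516788686922065253543/82850154482442028729801746725895742819441886414557775886809038848000.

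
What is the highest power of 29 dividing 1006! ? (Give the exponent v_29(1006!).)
v_29(1006!) = 35

Legendre's formula: v_p(n!) = Σ_{k ≥ 1} ⌊n / p^k⌋. For p = 29, n = 1006, the terms are:
  ⌊1006/29^1⌋ = ⌊1006/29⌋ = 34
  ⌊1006/29^2⌋ = ⌊1006/841⌋ = 1
(the next term ⌊1006/29^3⌋ = 0, terminating the sum). Summing: v_29(1006!) = 34 + 1 = 35.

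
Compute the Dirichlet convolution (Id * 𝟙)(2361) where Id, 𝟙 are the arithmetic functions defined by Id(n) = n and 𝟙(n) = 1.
(Id * 𝟙)(2361) = 3152

Divisors of 2361: [1, 3, 787, 2361]. For each d | 2361:
  d = 1: Id(1) · 𝟙(2361/1) = 1 · 1 = 1
  d = 3: Id(3) · 𝟙(2361/3) = 3 · 1 = 3
  d = 787: Id(787) · 𝟙(2361/787) = 787 · 1 = 787
  d = 2361: Id(2361) · 𝟙(2361/2361) = 2361 · 1 = 2361
Summing: (Id * 𝟙)(2361) = 1 + 3 + 787 + 2361 = 3152.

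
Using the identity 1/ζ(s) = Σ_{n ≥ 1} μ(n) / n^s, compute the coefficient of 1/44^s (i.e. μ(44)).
μ(44) = 0

Factor n = 44 = 2^2 · 11. μ(n) = 0 if any exponent ≥ 2 (not squarefree); otherwise μ(n) = (−1)^{ω(n)} where ω(n) is the number of distinct prime factors. Applying: μ(44) = 0.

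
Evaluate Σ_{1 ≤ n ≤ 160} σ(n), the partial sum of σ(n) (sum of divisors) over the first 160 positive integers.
Σ_{n ≤ 160} σ(n) = 21154

Compute σ(n) for each 1 ≤ n ≤ 160: σ(1) = 1, σ(2) = 3, σ(3) = 4, σ(4) = 7, σ(5) = 6, σ(6) = 12, σ(7) = 8, σ(8) = 15, σ(9) = 13, σ(10) = 18, σ(11) = 12, σ(12) = 28, σ(13) = 14, σ(14) = 24, σ(15) = 24, σ(16) = 31, σ(17) = 18, σ(18) = 39, σ(19) = 20, σ(20) = 42, σ(21) = 32, σ(22) = 36, σ(23) = 24, σ(24) = 60, σ(25) = 31, σ(26) = 42, σ(27) = 40, σ(28) = 56, σ(29) = 30, σ(30) = 72, σ(31) = 32, σ(32) = 63, σ(33) = 48, σ(34) = 54, σ(35) = 48, σ(36) = 91, σ(37) = 38, σ(38) = 60, σ(39) = 56, σ(40) = 90, σ(41) = 42, σ(42) = 96, σ(43) = 44, σ(44) = 84, σ(45) = 78, σ(46) = 72, σ(47) = 48, σ(48) = 124, σ(49) = 57, σ(50) = 93, σ(51) = 72, σ(52) = 98, σ(53) = 54, σ(54) = 120, σ(55) = 72, σ(56) = 120, σ(57) = 80, σ(58) = 90, σ(59) = 60, σ(60) = 168, σ(61) = 62, σ(62) = 96, σ(63) = 104, σ(64) = 127, σ(65) = 84, σ(66) = 144, σ(67) = 68, σ(68) = 126, σ(69) = 96, σ(70) = 144, σ(71) = 72, σ(72) = 195, σ(73) = 74, σ(74) = 114, σ(75) = 124, σ(76) = 140, σ(77) = 96, σ(78) = 168, σ(79) = 80, σ(80) = 186, σ(81) = 121, σ(82) = 126, σ(83) = 84, σ(84) = 224, σ(85) = 108, σ(86) = 132, σ(87) = 120, σ(88) = 180, σ(89) = 90, σ(90) = 234, σ(91) = 112, σ(92) = 168, σ(93) = 128, σ(94) = 144, σ(95) = 120, σ(96) = 252, σ(97) = 98, σ(98) = 171, σ(99) = 156, σ(100) = 217, σ(101) = 102, σ(102) = 216, σ(103) = 104, σ(104) = 210, σ(105) = 192, σ(106) = 162, σ(107) = 108, σ(108) = 280, σ(109) = 110, σ(110) = 216, σ(111) = 152, σ(112) = 248, σ(113) = 114, σ(114) = 240, σ(115) = 144, σ(116) = 210, σ(117) = 182, σ(118) = 180, σ(119) = 144, σ(120) = 360, σ(121) = 133, σ(122) = 186, σ(123) = 168, σ(124) = 224, σ(125) = 156, σ(126) = 312, σ(127) = 128, σ(128) = 255, σ(129) = 176, σ(130) = 252, σ(131) = 132, σ(132) = 336, σ(133) = 160, σ(134) = 204, σ(135) = 240, σ(136) = 270, σ(137) = 138, σ(138) = 288, σ(139) = 140, σ(140) = 336, σ(141) = 192, σ(142) = 216, σ(143) = 168, σ(144) = 403, σ(145) = 180, σ(146) = 222, σ(147) = 228, σ(148) = 266, σ(149) = 150, σ(150) = 372, σ(151) = 152, σ(152) = 300, σ(153) = 234, σ(154) = 288, σ(155) = 192, σ(156) = 392, σ(157) = 158, σ(158) = 240, σ(159) = 216, σ(160) = 378. Summing all 160 values: 21154. (Average order: Σ_{n ≤ x} σ(n) ~ (π²/12) x². For x = 160, (π²/12)·160² ≈ 21055.16.)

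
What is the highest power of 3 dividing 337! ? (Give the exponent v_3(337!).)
v_3(337!) = 166

Legendre's formula: v_p(n!) = Σ_{k ≥ 1} ⌊n / p^k⌋. For p = 3, n = 337, the terms are:
  ⌊337/3^1⌋ = ⌊337/3⌋ = 112
  ⌊337/3^2⌋ = ⌊337/9⌋ = 37
  ⌊337/3^3⌋ = ⌊337/27⌋ = 12
  ⌊337/3^4⌋ = ⌊337/81⌋ = 4
  ⌊337/3^5⌋ = ⌊337/243⌋ = 1
(the next term ⌊337/3^6⌋ = 0, terminating the sum). Summing: v_3(337!) = 112 + 37 + 12 + 4 + 1 = 166.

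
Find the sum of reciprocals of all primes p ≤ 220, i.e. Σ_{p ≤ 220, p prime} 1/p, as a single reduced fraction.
Σ 1/p = 3215488142498485484492183158345029261034221047849345857469577412562094716564064084247/1645783550795210387735581011435590727981167322669649249414629852197255934130751870910

π(220) = 47, so the primes ≤ 220 are [2, 3, 5, 7, 11, 13, 17, 19, 23, 29, 31, 37, 41, 43, 47, 53, 59, 61, 67, 71, 73, 79, 83, 89, 97, 101, 103, 107, 109, 113, 127, 131, 137, 139, 149, 151, 157, 163, 167, 173, 179, 181, 191, 193, 197, 199, 211]. Summing 1/p over these primes: 3215488142498485484492183158345029261034221047849345857469577412562094716564064084247/1645783550795210387735581011435590727981167322669649249414629852197255934130751870910 ≈ 1.9538. Mertens estimate ln ln(220) + 0.2615 ≈ 1.9467.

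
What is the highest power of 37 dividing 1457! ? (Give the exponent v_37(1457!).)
v_37(1457!) = 40

Legendre's formula: v_p(n!) = Σ_{k ≥ 1} ⌊n / p^k⌋. For p = 37, n = 1457, the terms are:
  ⌊1457/37^1⌋ = ⌊1457/37⌋ = 39
  ⌊1457/37^2⌋ = ⌊1457/1369⌋ = 1
(the next term ⌊1457/37^3⌋ = 0, terminating the sum). Summing: v_37(1457!) = 39 + 1 = 40.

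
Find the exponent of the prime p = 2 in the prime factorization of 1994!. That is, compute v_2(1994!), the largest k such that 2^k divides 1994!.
v_2(1994!) = 1987

Legendre's formula: v_p(n!) = Σ_{k ≥ 1} ⌊n / p^k⌋. For p = 2, n = 1994, the terms are:
  ⌊1994/2^1⌋ = ⌊1994/2⌋ = 997
  ⌊1994/2^2⌋ = ⌊1994/4⌋ = 498
  ⌊1994/2^3⌋ = ⌊1994/8⌋ = 249
  ⌊1994/2^4⌋ = ⌊1994/16⌋ = 124
  ⌊1994/2^5⌋ = ⌊1994/32⌋ = 62
  ⌊1994/2^6⌋ = ⌊1994/64⌋ = 31
  ⌊1994/2^7⌋ = ⌊1994/128⌋ = 15
  ⌊1994/2^8⌋ = ⌊1994/256⌋ = 7
  ⌊1994/2^9⌋ = ⌊1994/512⌋ = 3
  ⌊1994/2^10⌋ = ⌊1994/1024⌋ = 1
(the next term ⌊1994/2^11⌋ = 0, terminating the sum). Summing: v_2(1994!) = 997 + 498 + 249 + 124 + 62 + 31 + 15 + 7 + 3 + 1 = 1987.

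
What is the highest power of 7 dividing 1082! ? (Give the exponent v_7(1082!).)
v_7(1082!) = 179

Legendre's formula: v_p(n!) = Σ_{k ≥ 1} ⌊n / p^k⌋. For p = 7, n = 1082, the terms are:
  ⌊1082/7^1⌋ = ⌊1082/7⌋ = 154
  ⌊1082/7^2⌋ = ⌊1082/49⌋ = 22
  ⌊1082/7^3⌋ = ⌊1082/343⌋ = 3
(the next term ⌊1082/7^4⌋ = 0, terminating the sum). Summing: v_7(1082!) = 154 + 22 + 3 = 179.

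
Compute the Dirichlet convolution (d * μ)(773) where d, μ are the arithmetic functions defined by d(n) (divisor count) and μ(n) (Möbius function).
(d * μ)(773) = 1

Divisors of 773: [1, 773]. For each d | 773:
  d = 1: d(1) · μ(773/1) = 1 · -1 = -1
  d = 773: d(773) · μ(773/773) = 2 · 1 = 2
Summing: (d * μ)(773) = -1 + 2 = 1.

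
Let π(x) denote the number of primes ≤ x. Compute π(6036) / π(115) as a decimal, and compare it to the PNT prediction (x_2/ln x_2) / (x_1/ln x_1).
π(6036)/π(115) = 786/30 ≈ 26.2000;  PNT prediction ≈ 28.6080.

π(115) = 30 and π(6036) = 786, so π(6036)/π(115) ≈ 26.2000. The PNT-predicted ratio is (6036/ln(6036)) / (115/ln(115)) ≈ 28.6080. The two agree to within a few percent, as expected.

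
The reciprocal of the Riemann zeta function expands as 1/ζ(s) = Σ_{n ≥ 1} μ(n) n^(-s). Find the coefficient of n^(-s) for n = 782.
μ(782) = -1

Factor n = 782 = 2 · 17 · 23. μ(n) = 0 if any exponent ≥ 2 (not squarefree); otherwise μ(n) = (−1)^{ω(n)} where ω(n) is the number of distinct prime factors. Applying: μ(782) = -1.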